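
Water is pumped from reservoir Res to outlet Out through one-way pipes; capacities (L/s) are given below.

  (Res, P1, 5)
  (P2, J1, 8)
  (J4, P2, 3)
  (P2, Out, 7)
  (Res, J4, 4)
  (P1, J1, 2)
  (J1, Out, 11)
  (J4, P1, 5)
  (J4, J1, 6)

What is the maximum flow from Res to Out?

6

Augment Res→J4→P2→Out: bottleneck 3, flow now 3.
Augment Res→J4→J1→Out: bottleneck 1, flow now 4.
Augment Res→P1→J1→Out: bottleneck 2, flow now 6.
No augmenting path remains; maximum flow = 6.
In the residual graph, reachable from Res: {Res, P1}.
Min-cut edges: Res→J4 (4), P1→J1 (2); capacity 4 + 2 = 6.
This cut is saturated, so no flow can exceed 6.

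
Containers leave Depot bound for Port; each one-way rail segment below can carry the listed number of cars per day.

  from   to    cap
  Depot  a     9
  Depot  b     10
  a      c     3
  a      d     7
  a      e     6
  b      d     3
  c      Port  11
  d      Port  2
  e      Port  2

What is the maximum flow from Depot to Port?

7

Augment Depot→a→c→Port: bottleneck 3, flow now 3.
Augment Depot→a→d→Port: bottleneck 2, flow now 5.
Augment Depot→a→e→Port: bottleneck 2, flow now 7.
No augmenting path remains; maximum flow = 7.
In the residual graph, reachable from Depot: {Depot, a, b, d, e}.
Min-cut edges: a→c (3), d→Port (2), e→Port (2); capacity 3 + 2 + 2 = 7.
This cut is saturated, so no flow can exceed 7.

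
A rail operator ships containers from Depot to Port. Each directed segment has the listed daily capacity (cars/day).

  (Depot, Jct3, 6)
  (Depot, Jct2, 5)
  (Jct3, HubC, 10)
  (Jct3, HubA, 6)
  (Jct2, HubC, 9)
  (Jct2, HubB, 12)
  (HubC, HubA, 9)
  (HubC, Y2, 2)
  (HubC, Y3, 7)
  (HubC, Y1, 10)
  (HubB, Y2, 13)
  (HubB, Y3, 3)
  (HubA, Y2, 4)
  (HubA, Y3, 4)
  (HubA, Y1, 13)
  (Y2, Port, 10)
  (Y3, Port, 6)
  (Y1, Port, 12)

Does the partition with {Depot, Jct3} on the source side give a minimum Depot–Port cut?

Given cut capacity: 5 + 10 + 6 = 21.
Augment Depot→Jct3→HubC→Y2→Port: bottleneck 2, flow now 2.
Augment Depot→Jct3→HubC→Y3→Port: bottleneck 4, flow now 6.
Augment Depot→Jct2→HubC→Y3→Port: bottleneck 2, flow now 8.
Augment Depot→Jct2→HubC→Y1→Port: bottleneck 3, flow now 11.
No augmenting path remains; maximum flow = 11.
In the residual graph, reachable from Depot: {Depot}.
Min-cut edges: Depot→Jct3 (6), Depot→Jct2 (5); capacity 6 + 5 = 11.
Cut capacity 21 exceeds the max flow 11, so it is not minimum.

No — its capacity is 21, but the minimum cut has capacity 11.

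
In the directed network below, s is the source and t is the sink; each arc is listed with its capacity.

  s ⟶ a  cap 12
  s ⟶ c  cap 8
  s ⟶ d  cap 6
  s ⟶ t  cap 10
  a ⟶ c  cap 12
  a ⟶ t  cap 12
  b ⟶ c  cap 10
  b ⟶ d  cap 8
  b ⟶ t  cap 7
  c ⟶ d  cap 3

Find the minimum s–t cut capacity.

Augment s→t: bottleneck 10, flow now 10.
Augment s→a→t: bottleneck 12, flow now 22.
No augmenting path remains; maximum flow = 22.
By max-flow min-cut, the minimum cut capacity equals the max flow.
In the residual graph, reachable from s: {s, c, d}.
Min-cut edges: s→a (12), s→t (10); capacity 12 + 10 = 22.

22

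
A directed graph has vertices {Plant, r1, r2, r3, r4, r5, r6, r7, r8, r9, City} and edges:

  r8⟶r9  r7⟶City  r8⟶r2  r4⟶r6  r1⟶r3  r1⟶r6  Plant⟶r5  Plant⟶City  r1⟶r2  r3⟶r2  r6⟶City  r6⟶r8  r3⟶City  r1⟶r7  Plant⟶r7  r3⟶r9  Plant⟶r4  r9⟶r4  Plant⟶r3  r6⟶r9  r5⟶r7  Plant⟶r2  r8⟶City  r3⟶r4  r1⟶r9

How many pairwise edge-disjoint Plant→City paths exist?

Assign every edge capacity 1; by Menger, the answer equals the max flow.
Path Plant→City (+1); total 1.
Path Plant→r3→City (+1); total 2.
Path Plant→r7→City (+1); total 3.
Path Plant→r4→r6→City (+1); total 4.
No residual Plant→City path; max flow = 4.
Certifying cut of size 4: {Plant→City, Plant→r3, Plant→r4, r7→City}.

4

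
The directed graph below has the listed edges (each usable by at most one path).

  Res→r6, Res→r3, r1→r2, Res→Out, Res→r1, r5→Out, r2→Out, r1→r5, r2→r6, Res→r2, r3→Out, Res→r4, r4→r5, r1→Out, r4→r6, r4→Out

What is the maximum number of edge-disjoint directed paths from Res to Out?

Assign every edge capacity 1; by Menger, the answer equals the max flow.
Path Res→Out (+1); total 1.
Path Res→r1→Out (+1); total 2.
Path Res→r2→Out (+1); total 3.
Path Res→r3→Out (+1); total 4.
Path Res→r4→Out (+1); total 5.
No residual Res→Out path; max flow = 5.
Certifying cut of size 5: {Res→Out, Res→r1, Res→r2, Res→r3, Res→r4}.

5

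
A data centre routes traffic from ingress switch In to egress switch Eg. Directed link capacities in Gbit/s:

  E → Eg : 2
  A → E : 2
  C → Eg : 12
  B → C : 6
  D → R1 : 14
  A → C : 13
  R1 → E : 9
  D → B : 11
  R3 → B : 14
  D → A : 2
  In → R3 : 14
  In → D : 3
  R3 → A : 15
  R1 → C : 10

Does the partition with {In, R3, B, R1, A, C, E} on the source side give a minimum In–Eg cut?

No — its capacity is 17, but the minimum cut has capacity 14.

Given cut capacity: 3 + 12 + 2 = 17.
Augment In→D→B→C→Eg: bottleneck 3, flow now 3.
Augment In→R3→B→C→Eg: bottleneck 3, flow now 6.
Augment In→R3→A→C→Eg: bottleneck 6, flow now 12.
Augment In→R3→A→E→Eg: bottleneck 2, flow now 14.
No augmenting path remains; maximum flow = 14.
In the residual graph, reachable from In: {In, D, R3, B, R1, A, C, E}.
Min-cut edges: C→Eg (12), E→Eg (2); capacity 12 + 2 = 14.
Cut capacity 17 exceeds the max flow 14, so it is not minimum.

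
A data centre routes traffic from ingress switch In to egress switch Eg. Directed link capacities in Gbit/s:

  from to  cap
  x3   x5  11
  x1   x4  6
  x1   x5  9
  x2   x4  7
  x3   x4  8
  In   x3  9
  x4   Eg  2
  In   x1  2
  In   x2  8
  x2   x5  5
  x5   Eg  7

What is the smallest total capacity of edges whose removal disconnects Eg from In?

9

Augment In→x1→x4→Eg: bottleneck 2, flow now 2.
Augment In→x2→x5→Eg: bottleneck 5, flow now 7.
Augment In→x3→x5→Eg: bottleneck 2, flow now 9.
No augmenting path remains; maximum flow = 9.
By max-flow min-cut, the minimum cut capacity equals the max flow.
In the residual graph, reachable from In: {In, x1, x2, x3, x4, x5}.
Min-cut edges: x4→Eg (2), x5→Eg (7); capacity 2 + 7 = 9.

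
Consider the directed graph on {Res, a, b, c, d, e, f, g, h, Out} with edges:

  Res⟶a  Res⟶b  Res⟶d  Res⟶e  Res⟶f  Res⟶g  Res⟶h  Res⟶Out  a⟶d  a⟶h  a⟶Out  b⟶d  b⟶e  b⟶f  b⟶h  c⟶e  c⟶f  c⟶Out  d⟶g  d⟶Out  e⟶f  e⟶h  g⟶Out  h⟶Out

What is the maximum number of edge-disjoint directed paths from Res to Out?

Assign every edge capacity 1; by Menger, the answer equals the max flow.
Path Res→Out (+1); total 1.
Path Res→a→Out (+1); total 2.
Path Res→d→Out (+1); total 3.
Path Res→g→Out (+1); total 4.
Path Res→h→Out (+1); total 5.
No residual Res→Out path; max flow = 5.
Certifying cut of size 5: {Res→Out, Res→a, d→Out, g→Out, h→Out}.

5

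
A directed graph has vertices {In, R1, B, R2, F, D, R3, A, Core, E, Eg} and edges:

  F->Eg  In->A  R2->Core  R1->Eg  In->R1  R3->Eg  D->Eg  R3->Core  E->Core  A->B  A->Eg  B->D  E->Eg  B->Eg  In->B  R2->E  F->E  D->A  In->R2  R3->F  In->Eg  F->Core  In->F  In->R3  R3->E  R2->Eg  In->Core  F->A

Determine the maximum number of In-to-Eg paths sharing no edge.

7

Assign every edge capacity 1; by Menger, the answer equals the max flow.
Path In→Eg (+1); total 1.
Path In→R1→Eg (+1); total 2.
Path In→B→Eg (+1); total 3.
Path In→R2→Eg (+1); total 4.
Path In→F→Eg (+1); total 5.
Path In→R3→Eg (+1); total 6.
Path In→A→Eg (+1); total 7.
No residual In→Eg path; max flow = 7.
Certifying cut of size 7: {In→A, In→B, In→Eg, In→F, In→R1, In→R2, In→R3}.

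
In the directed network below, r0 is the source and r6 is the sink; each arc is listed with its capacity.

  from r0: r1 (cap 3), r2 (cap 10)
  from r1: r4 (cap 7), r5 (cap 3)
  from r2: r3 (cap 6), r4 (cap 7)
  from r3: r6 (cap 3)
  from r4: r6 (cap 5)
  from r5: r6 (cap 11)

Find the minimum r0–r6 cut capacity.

Augment r0→r1→r4→r6: bottleneck 3, flow now 3.
Augment r0→r2→r3→r6: bottleneck 3, flow now 6.
Augment r0→r2→r4→r6: bottleneck 2, flow now 8.
Augment r0→r2→r4→r1→r5→r6: bottleneck 3, flow now 11. (uses reverse residual edge)
No augmenting path remains; maximum flow = 11.
By max-flow min-cut, the minimum cut capacity equals the max flow.
In the residual graph, reachable from r0: {r0, r2, r3, r4}.
Min-cut edges: r0→r1 (3), r3→r6 (3), r4→r6 (5); capacity 3 + 3 + 5 = 11.

11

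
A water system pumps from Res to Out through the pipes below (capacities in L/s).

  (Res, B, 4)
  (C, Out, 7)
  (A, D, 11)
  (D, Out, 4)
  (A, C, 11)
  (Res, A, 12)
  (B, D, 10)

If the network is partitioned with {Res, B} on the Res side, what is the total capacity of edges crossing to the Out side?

22

Edges leaving {Res, B}: Res→A (12), B→D (10).
Cut capacity = 12 + 10 = 22.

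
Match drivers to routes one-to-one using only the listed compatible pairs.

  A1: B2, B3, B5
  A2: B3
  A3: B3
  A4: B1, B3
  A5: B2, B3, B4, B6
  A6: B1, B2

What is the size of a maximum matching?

Unit-capacity flow: source→left, listed edges, right→sink; max matching = max flow.
Augmenting path A1→B2 (+1); matched 1.
Augmenting path A2→B3 (+1); matched 2.
Augmenting path A4→B1 (+1); matched 3.
Augmenting path A5→B4 (+1); matched 4.
Augmenting path A6→B2→A1→B5 (+1); matched 5.
No augmenting path remains; maximum matching = 5.
König certificate: {A1, A4, A5, A6, B3} is a vertex cover of size 5 (every listed pair touches it), so no matching can be larger.

5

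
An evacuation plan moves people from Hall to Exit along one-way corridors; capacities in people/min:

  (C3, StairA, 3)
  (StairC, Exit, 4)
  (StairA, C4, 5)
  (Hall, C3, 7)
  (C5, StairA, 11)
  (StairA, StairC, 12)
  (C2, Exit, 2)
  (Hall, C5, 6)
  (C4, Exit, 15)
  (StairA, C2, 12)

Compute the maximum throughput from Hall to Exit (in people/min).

9

Augment Hall→C3→StairA→C2→Exit: bottleneck 2, flow now 2.
Augment Hall→C3→StairA→StairC→Exit: bottleneck 1, flow now 3.
Augment Hall→C5→StairA→StairC→Exit: bottleneck 3, flow now 6.
Augment Hall→C5→StairA→C4→Exit: bottleneck 3, flow now 9.
No augmenting path remains; maximum flow = 9.
In the residual graph, reachable from Hall: {Hall, C3}.
Min-cut edges: Hall→C5 (6), C3→StairA (3); capacity 6 + 3 = 9.
This cut is saturated, so no flow can exceed 9.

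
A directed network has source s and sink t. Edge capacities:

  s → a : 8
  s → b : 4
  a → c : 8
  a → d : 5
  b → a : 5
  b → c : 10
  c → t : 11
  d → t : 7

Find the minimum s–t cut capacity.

Augment s→a→c→t: bottleneck 8, flow now 8.
Augment s→b→c→t: bottleneck 3, flow now 11.
Augment s→b→a→d→t: bottleneck 1, flow now 12.
No augmenting path remains; maximum flow = 12.
By max-flow min-cut, the minimum cut capacity equals the max flow.
In the residual graph, reachable from s: {s}.
Min-cut edges: s→a (8), s→b (4); capacity 8 + 4 = 12.

12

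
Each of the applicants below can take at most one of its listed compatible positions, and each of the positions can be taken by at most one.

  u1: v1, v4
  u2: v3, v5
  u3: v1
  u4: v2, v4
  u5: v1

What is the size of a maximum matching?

4

Unit-capacity flow: source→left, listed edges, right→sink; max matching = max flow.
Augmenting path u1→v1 (+1); matched 1.
Augmenting path u2→v3 (+1); matched 2.
Augmenting path u4→v2 (+1); matched 3.
Augmenting path u3→v1→u1→v4 (+1); matched 4.
No augmenting path remains; maximum matching = 4.
König certificate: {u1, u2, u4, v1} is a vertex cover of size 4 (every listed pair touches it), so no matching can be larger.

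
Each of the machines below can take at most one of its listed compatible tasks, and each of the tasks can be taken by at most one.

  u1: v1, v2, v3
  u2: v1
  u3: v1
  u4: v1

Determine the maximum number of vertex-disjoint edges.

Unit-capacity flow: source→left, listed edges, right→sink; max matching = max flow.
Augmenting path u1→v1 (+1); matched 1.
Augmenting path u2→v1→u1→v2 (+1); matched 2.
No augmenting path remains; maximum matching = 2.
König certificate: {u1, v1} is a vertex cover of size 2 (every listed pair touches it), so no matching can be larger.

2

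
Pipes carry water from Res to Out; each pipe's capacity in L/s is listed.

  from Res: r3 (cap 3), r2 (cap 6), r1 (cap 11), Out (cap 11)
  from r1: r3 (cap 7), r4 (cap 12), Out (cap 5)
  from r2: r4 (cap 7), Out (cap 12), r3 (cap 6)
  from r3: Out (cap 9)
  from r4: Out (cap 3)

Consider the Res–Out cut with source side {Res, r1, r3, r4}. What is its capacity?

Edges leaving {Res, r1, r3, r4}: Res→r2 (6), Res→Out (11), r1→Out (5), r3→Out (9), r4→Out (3).
Cut capacity = 6 + 11 + 5 + 9 + 3 = 34.

34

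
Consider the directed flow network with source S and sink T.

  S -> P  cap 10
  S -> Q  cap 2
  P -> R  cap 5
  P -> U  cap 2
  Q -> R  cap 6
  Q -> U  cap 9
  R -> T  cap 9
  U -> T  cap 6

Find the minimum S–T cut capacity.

9

Augment S→P→R→T: bottleneck 5, flow now 5.
Augment S→P→U→T: bottleneck 2, flow now 7.
Augment S→Q→R→T: bottleneck 2, flow now 9.
No augmenting path remains; maximum flow = 9.
By max-flow min-cut, the minimum cut capacity equals the max flow.
In the residual graph, reachable from S: {S, P}.
Min-cut edges: S→Q (2), P→R (5), P→U (2); capacity 2 + 5 + 2 = 9.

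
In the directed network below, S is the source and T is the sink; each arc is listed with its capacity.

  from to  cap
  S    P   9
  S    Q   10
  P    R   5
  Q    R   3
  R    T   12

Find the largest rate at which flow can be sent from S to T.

8

Augment S→P→R→T: bottleneck 5, flow now 5.
Augment S→Q→R→T: bottleneck 3, flow now 8.
No augmenting path remains; maximum flow = 8.
In the residual graph, reachable from S: {S, P, Q}.
Min-cut edges: P→R (5), Q→R (3); capacity 5 + 3 = 8.
This cut is saturated, so no flow can exceed 8.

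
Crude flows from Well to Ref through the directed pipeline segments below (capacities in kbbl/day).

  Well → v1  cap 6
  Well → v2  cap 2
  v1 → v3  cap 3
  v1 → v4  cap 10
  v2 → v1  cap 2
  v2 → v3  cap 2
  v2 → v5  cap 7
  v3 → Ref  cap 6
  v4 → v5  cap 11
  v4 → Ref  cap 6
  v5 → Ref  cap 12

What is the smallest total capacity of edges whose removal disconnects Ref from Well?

8

Augment Well→v1→v3→Ref: bottleneck 3, flow now 3.
Augment Well→v1→v4→Ref: bottleneck 3, flow now 6.
Augment Well→v2→v3→Ref: bottleneck 2, flow now 8.
No augmenting path remains; maximum flow = 8.
By max-flow min-cut, the minimum cut capacity equals the max flow.
In the residual graph, reachable from Well: {Well}.
Min-cut edges: Well→v1 (6), Well→v2 (2); capacity 6 + 2 = 8.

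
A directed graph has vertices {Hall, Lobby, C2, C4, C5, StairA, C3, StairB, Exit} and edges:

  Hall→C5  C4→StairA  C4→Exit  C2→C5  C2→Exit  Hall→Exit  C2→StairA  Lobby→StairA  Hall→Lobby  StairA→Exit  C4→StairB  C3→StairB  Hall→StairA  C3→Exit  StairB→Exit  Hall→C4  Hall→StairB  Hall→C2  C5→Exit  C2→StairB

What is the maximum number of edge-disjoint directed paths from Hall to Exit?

6

Assign every edge capacity 1; by Menger, the answer equals the max flow.
Path Hall→Exit (+1); total 1.
Path Hall→C2→Exit (+1); total 2.
Path Hall→C4→Exit (+1); total 3.
Path Hall→C5→Exit (+1); total 4.
Path Hall→StairA→Exit (+1); total 5.
Path Hall→StairB→Exit (+1); total 6.
No residual Hall→Exit path; max flow = 6.
Certifying cut of size 6: {Hall→C2, Hall→C4, Hall→C5, Hall→Exit, Hall→StairB, StairA→Exit}.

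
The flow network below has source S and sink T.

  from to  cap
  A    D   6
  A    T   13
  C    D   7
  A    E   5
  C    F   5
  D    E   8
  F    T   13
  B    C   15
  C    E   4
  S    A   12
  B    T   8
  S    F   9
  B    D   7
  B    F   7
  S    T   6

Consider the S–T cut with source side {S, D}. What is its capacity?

35

Edges leaving {S, D}: S→A (12), S→F (9), S→T (6), D→E (8).
Cut capacity = 12 + 9 + 6 + 8 = 35.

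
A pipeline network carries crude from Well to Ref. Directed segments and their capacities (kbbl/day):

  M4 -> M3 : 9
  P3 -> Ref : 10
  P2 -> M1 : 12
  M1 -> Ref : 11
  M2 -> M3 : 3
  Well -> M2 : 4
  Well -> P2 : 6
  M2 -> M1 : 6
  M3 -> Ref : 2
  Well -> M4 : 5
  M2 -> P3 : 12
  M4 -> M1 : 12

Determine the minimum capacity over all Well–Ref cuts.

15

Augment Well→P2→M1→Ref: bottleneck 6, flow now 6.
Augment Well→M4→M3→Ref: bottleneck 2, flow now 8.
Augment Well→M4→M1→Ref: bottleneck 3, flow now 11.
Augment Well→M2→P3→Ref: bottleneck 4, flow now 15.
No augmenting path remains; maximum flow = 15.
By max-flow min-cut, the minimum cut capacity equals the max flow.
In the residual graph, reachable from Well: {Well}.
Min-cut edges: Well→P2 (6), Well→M4 (5), Well→M2 (4); capacity 6 + 5 + 4 = 15.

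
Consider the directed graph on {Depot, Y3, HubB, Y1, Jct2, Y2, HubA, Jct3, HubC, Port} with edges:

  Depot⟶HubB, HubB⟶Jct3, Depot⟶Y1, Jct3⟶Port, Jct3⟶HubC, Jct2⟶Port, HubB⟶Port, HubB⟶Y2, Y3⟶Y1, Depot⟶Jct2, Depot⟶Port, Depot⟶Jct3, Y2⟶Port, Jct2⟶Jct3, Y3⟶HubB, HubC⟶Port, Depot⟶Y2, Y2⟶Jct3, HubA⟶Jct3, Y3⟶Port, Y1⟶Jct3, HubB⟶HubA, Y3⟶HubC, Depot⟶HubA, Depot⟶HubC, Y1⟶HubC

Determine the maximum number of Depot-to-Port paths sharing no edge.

6

Assign every edge capacity 1; by Menger, the answer equals the max flow.
Path Depot→Port (+1); total 1.
Path Depot→HubB→Port (+1); total 2.
Path Depot→Jct2→Port (+1); total 3.
Path Depot→Y2→Port (+1); total 4.
Path Depot→Jct3→Port (+1); total 5.
Path Depot→HubC→Port (+1); total 6.
No residual Depot→Port path; max flow = 6.
Certifying cut of size 6: {Depot→HubB, Depot→Jct2, Depot→Port, Depot→Y2, HubC→Port, Jct3→Port}.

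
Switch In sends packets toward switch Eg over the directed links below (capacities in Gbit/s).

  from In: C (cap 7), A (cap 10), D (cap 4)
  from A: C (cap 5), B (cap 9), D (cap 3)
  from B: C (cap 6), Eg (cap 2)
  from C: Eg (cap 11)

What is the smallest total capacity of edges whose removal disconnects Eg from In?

13

Augment In→C→Eg: bottleneck 7, flow now 7.
Augment In→A→B→Eg: bottleneck 2, flow now 9.
Augment In→A→C→Eg: bottleneck 4, flow now 13.
No augmenting path remains; maximum flow = 13.
By max-flow min-cut, the minimum cut capacity equals the max flow.
In the residual graph, reachable from In: {In, A, B, C, D}.
Min-cut edges: B→Eg (2), C→Eg (11); capacity 2 + 11 = 13.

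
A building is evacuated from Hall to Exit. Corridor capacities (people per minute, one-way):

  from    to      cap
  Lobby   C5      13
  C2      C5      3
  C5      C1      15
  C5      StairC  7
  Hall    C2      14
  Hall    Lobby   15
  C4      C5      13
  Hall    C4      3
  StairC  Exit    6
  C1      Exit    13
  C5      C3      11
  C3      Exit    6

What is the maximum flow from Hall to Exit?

Augment Hall→Lobby→C5→C3→Exit: bottleneck 6, flow now 6.
Augment Hall→Lobby→C5→C1→Exit: bottleneck 7, flow now 13.
Augment Hall→C2→C5→C1→Exit: bottleneck 3, flow now 16.
Augment Hall→C4→C5→C1→Exit: bottleneck 3, flow now 19.
No augmenting path remains; maximum flow = 19.
In the residual graph, reachable from Hall: {Hall, Lobby, C2}.
Min-cut edges: Hall→C4 (3), Lobby→C5 (13), C2→C5 (3); capacity 3 + 13 + 3 = 19.
This cut is saturated, so no flow can exceed 19.

19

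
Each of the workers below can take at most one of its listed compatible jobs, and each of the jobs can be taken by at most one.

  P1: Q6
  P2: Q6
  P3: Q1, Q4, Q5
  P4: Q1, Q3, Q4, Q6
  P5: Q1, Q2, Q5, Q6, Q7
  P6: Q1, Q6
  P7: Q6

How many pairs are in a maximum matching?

Unit-capacity flow: source→left, listed edges, right→sink; max matching = max flow.
Augmenting path P1→Q6 (+1); matched 1.
Augmenting path P3→Q1 (+1); matched 2.
Augmenting path P4→Q3 (+1); matched 3.
Augmenting path P5→Q2 (+1); matched 4.
Augmenting path P6→Q1→P3→Q4 (+1); matched 5.
No augmenting path remains; maximum matching = 5.
König certificate: {P3, P4, P5, P6, Q6} is a vertex cover of size 5 (every listed pair touches it), so no matching can be larger.

5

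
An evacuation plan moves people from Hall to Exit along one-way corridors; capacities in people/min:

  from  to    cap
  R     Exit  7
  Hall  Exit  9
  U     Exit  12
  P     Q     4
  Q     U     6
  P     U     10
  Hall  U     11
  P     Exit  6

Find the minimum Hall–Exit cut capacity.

20

Augment Hall→Exit: bottleneck 9, flow now 9.
Augment Hall→U→Exit: bottleneck 11, flow now 20.
No augmenting path remains; maximum flow = 20.
By max-flow min-cut, the minimum cut capacity equals the max flow.
In the residual graph, reachable from Hall: {Hall}.
Min-cut edges: Hall→U (11), Hall→Exit (9); capacity 11 + 9 = 20.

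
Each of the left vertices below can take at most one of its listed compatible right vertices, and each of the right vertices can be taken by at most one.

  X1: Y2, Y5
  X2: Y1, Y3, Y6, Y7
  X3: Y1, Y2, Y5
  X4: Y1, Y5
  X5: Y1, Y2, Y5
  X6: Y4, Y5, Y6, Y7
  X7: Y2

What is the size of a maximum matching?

5

Unit-capacity flow: source→left, listed edges, right→sink; max matching = max flow.
Augmenting path X1→Y2 (+1); matched 1.
Augmenting path X2→Y1 (+1); matched 2.
Augmenting path X3→Y5 (+1); matched 3.
Augmenting path X6→Y4 (+1); matched 4.
Augmenting path X4→Y1→X2→Y3 (+1); matched 5.
No augmenting path remains; maximum matching = 5.
König certificate: {X2, X6, Y1, Y2, Y5} is a vertex cover of size 5 (every listed pair touches it), so no matching can be larger.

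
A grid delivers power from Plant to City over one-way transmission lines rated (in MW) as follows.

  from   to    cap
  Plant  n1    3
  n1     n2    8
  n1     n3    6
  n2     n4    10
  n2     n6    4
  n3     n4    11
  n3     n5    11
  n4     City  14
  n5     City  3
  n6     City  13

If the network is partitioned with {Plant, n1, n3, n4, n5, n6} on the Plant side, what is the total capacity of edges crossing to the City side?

Edges leaving {Plant, n1, n3, n4, n5, n6}: n1→n2 (8), n4→City (14), n5→City (3), n6→City (13).
Cut capacity = 8 + 14 + 3 + 13 = 38.

38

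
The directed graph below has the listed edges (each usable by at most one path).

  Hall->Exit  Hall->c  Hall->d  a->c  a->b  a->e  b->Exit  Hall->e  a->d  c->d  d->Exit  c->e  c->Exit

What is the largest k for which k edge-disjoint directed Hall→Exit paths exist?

Assign every edge capacity 1; by Menger, the answer equals the max flow.
Path Hall→Exit (+1); total 1.
Path Hall→c→Exit (+1); total 2.
Path Hall→d→Exit (+1); total 3.
No residual Hall→Exit path; max flow = 3.
Certifying cut of size 3: {Hall→Exit, Hall→c, Hall→d}.

3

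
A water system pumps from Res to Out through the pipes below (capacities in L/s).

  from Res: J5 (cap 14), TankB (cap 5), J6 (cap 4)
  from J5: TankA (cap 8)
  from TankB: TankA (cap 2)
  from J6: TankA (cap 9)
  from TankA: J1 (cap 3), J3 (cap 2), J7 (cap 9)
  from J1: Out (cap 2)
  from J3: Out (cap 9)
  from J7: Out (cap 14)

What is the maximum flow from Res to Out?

13

Augment Res→J5→TankA→J1→Out: bottleneck 2, flow now 2.
Augment Res→J5→TankA→J3→Out: bottleneck 2, flow now 4.
Augment Res→J5→TankA→J7→Out: bottleneck 4, flow now 8.
Augment Res→TankB→TankA→J7→Out: bottleneck 2, flow now 10.
Augment Res→J6→TankA→J7→Out: bottleneck 3, flow now 13.
No augmenting path remains; maximum flow = 13.
In the residual graph, reachable from Res: {Res, J5, TankB, J6, TankA, J1}.
Min-cut edges: TankA→J3 (2), TankA→J7 (9), J1→Out (2); capacity 2 + 9 + 2 = 13.
This cut is saturated, so no flow can exceed 13.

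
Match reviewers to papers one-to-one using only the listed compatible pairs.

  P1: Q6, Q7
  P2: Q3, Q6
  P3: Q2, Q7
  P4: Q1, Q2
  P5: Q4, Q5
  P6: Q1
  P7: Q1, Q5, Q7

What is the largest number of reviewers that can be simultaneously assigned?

Unit-capacity flow: source→left, listed edges, right→sink; max matching = max flow.
Augmenting path P1→Q6 (+1); matched 1.
Augmenting path P2→Q3 (+1); matched 2.
Augmenting path P3→Q2 (+1); matched 3.
Augmenting path P4→Q1 (+1); matched 4.
Augmenting path P5→Q4 (+1); matched 5.
Augmenting path P7→Q5 (+1); matched 6.
Augmenting path P6→Q1→P4→Q2→P3→Q7 (+1); matched 7.
No augmenting path remains; maximum matching = 7.
König certificate: {P1, P2, P3, P4, P5, P6, P7} is a vertex cover of size 7 (every listed pair touches it), so no matching can be larger.

7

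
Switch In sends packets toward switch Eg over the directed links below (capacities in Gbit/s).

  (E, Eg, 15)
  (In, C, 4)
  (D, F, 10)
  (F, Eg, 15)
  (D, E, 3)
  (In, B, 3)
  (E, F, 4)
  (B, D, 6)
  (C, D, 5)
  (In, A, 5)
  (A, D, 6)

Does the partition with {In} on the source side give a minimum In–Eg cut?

Yes — it is a minimum cut (capacity 12).

Given cut capacity: 5 + 3 + 4 = 12.
Augment In→A→D→E→Eg: bottleneck 3, flow now 3.
Augment In→A→D→F→Eg: bottleneck 2, flow now 5.
Augment In→B→D→F→Eg: bottleneck 3, flow now 8.
Augment In→C→D→F→Eg: bottleneck 4, flow now 12.
No augmenting path remains; maximum flow = 12.
Cut capacity 12 equals the max flow, so it is a minimum cut.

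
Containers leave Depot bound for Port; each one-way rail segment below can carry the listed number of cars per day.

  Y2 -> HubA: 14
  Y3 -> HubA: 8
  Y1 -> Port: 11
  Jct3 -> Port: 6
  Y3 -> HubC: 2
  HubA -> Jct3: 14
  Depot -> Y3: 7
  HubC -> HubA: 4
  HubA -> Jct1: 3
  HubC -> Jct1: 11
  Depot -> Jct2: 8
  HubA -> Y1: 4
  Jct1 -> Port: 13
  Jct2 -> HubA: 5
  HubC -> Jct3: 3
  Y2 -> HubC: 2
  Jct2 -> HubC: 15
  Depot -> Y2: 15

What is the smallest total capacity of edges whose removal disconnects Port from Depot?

23

Augment Depot→Y2→HubA→Jct1→Port: bottleneck 3, flow now 3.
Augment Depot→Y2→HubA→Y1→Port: bottleneck 4, flow now 7.
Augment Depot→Y2→HubA→Jct3→Port: bottleneck 6, flow now 13.
Augment Depot→Y2→HubC→Jct1→Port: bottleneck 2, flow now 15.
Augment Depot→Y3→HubC→Jct1→Port: bottleneck 2, flow now 17.
Augment Depot→Jct2→HubC→Jct1→Port: bottleneck 6, flow now 23.
No augmenting path remains; maximum flow = 23.
By max-flow min-cut, the minimum cut capacity equals the max flow.
In the residual graph, reachable from Depot: {Depot, Y2, Y3, Jct2, HubA, HubC, Jct1, Jct3}.
Min-cut edges: HubA→Y1 (4), Jct1→Port (13), Jct3→Port (6); capacity 4 + 13 + 6 = 23.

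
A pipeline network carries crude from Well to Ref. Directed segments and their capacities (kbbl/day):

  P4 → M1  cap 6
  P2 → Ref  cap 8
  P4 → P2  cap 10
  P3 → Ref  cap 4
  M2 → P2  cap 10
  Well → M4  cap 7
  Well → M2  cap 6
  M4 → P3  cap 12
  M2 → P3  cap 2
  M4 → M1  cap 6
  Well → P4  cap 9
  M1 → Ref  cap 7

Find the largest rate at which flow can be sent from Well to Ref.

19

Augment Well→M2→P3→Ref: bottleneck 2, flow now 2.
Augment Well→M2→P2→Ref: bottleneck 4, flow now 6.
Augment Well→M4→P3→Ref: bottleneck 2, flow now 8.
Augment Well→M4→M1→Ref: bottleneck 5, flow now 13.
Augment Well→P4→P2→Ref: bottleneck 4, flow now 17.
Augment Well→P4→M1→Ref: bottleneck 2, flow now 19.
No augmenting path remains; maximum flow = 19.
In the residual graph, reachable from Well: {Well, M2, M4, P4, P3, P2, M1}.
Min-cut edges: P3→Ref (4), P2→Ref (8), M1→Ref (7); capacity 4 + 8 + 7 = 19.
This cut is saturated, so no flow can exceed 19.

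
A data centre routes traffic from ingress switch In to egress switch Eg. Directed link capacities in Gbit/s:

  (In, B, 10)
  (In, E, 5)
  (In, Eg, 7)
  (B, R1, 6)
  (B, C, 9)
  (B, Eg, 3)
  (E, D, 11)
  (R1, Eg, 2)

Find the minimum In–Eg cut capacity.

12

Augment In→Eg: bottleneck 7, flow now 7.
Augment In→B→Eg: bottleneck 3, flow now 10.
Augment In→B→R1→Eg: bottleneck 2, flow now 12.
No augmenting path remains; maximum flow = 12.
By max-flow min-cut, the minimum cut capacity equals the max flow.
In the residual graph, reachable from In: {In, B, E, R1, D, C}.
Min-cut edges: In→Eg (7), B→Eg (3), R1→Eg (2); capacity 7 + 3 + 2 = 12.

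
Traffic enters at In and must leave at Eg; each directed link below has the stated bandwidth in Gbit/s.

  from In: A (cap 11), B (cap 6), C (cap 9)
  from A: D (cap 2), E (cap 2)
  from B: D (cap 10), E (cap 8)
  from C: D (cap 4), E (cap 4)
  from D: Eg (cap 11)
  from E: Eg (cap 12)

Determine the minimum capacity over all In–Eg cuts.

18

Augment In→A→D→Eg: bottleneck 2, flow now 2.
Augment In→A→E→Eg: bottleneck 2, flow now 4.
Augment In→B→D→Eg: bottleneck 6, flow now 10.
Augment In→C→D→Eg: bottleneck 3, flow now 13.
Augment In→C→E→Eg: bottleneck 4, flow now 17.
Augment In→C→D→B→E→Eg: bottleneck 1, flow now 18. (uses reverse residual edge)
No augmenting path remains; maximum flow = 18.
By max-flow min-cut, the minimum cut capacity equals the max flow.
In the residual graph, reachable from In: {In, A, C}.
Min-cut edges: In→B (6), A→D (2), A→E (2), C→D (4), C→E (4); capacity 6 + 2 + 2 + 4 + 4 = 18.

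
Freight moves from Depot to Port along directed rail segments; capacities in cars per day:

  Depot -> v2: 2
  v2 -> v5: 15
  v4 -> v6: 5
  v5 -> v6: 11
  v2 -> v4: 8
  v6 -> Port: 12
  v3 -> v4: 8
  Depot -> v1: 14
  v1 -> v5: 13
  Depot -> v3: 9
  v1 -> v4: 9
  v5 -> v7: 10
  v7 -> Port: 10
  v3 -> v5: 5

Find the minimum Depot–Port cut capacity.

Augment Depot→v1→v4→v6→Port: bottleneck 5, flow now 5.
Augment Depot→v1→v5→v6→Port: bottleneck 7, flow now 12.
Augment Depot→v1→v5→v7→Port: bottleneck 2, flow now 14.
Augment Depot→v2→v5→v7→Port: bottleneck 2, flow now 16.
Augment Depot→v3→v5→v7→Port: bottleneck 5, flow now 21.
Augment Depot→v3→v4→v1→v5→v7→Port: bottleneck 1, flow now 22. (uses reverse residual edge)
No augmenting path remains; maximum flow = 22.
By max-flow min-cut, the minimum cut capacity equals the max flow.
In the residual graph, reachable from Depot: {Depot, v1, v2, v3, v4, v5, v6}.
Min-cut edges: v5→v7 (10), v6→Port (12); capacity 10 + 12 = 22.

22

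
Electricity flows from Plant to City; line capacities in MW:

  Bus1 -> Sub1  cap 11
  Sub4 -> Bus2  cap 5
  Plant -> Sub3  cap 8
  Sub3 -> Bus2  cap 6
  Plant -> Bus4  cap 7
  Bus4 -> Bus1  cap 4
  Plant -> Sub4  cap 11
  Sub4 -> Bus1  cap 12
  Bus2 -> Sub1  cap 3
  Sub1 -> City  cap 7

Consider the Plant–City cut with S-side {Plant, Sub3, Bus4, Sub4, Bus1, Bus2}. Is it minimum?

No — its capacity is 14, but the minimum cut has capacity 7.

Given cut capacity: 11 + 3 = 14.
Augment Plant→Sub3→Bus2→Sub1→City: bottleneck 3, flow now 3.
Augment Plant→Bus4→Bus1→Sub1→City: bottleneck 4, flow now 7.
No augmenting path remains; maximum flow = 7.
In the residual graph, reachable from Plant: {Plant, Sub3, Bus4, Sub4, Bus1, Bus2, Sub1}.
Min-cut edges: Sub1→City (7); capacity 7 = 7.
Cut capacity 14 exceeds the max flow 7, so it is not minimum.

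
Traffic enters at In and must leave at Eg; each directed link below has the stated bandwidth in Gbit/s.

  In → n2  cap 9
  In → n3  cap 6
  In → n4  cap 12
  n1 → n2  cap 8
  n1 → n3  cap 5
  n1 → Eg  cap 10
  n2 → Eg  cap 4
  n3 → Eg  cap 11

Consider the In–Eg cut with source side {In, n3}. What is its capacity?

32

Edges leaving {In, n3}: In→n2 (9), In→n4 (12), n3→Eg (11).
Cut capacity = 9 + 12 + 11 = 32.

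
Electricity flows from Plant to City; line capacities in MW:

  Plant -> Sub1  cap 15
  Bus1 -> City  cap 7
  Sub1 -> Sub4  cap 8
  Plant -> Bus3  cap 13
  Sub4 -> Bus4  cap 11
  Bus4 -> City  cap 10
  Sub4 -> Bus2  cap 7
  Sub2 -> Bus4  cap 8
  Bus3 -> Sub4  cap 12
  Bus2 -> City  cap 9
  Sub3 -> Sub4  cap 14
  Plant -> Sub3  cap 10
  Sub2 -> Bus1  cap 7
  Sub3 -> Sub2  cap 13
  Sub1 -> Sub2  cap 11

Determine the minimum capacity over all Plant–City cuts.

24

Augment Plant→Sub3→Sub2→Bus4→City: bottleneck 8, flow now 8.
Augment Plant→Sub3→Sub2→Bus1→City: bottleneck 2, flow now 10.
Augment Plant→Bus3→Sub4→Bus2→City: bottleneck 7, flow now 17.
Augment Plant→Bus3→Sub4→Bus4→City: bottleneck 2, flow now 19.
Augment Plant→Sub1→Sub2→Bus1→City: bottleneck 5, flow now 24.
No augmenting path remains; maximum flow = 24.
By max-flow min-cut, the minimum cut capacity equals the max flow.
In the residual graph, reachable from Plant: {Plant, Sub3, Bus3, Sub1, Sub2, Sub4, Bus4}.
Min-cut edges: Sub2→Bus1 (7), Sub4→Bus2 (7), Bus4→City (10); capacity 7 + 7 + 10 = 24.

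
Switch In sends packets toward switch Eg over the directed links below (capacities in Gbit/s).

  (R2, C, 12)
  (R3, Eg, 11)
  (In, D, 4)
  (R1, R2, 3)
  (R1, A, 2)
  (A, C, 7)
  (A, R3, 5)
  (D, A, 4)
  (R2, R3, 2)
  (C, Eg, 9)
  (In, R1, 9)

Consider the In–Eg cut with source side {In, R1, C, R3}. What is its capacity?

29

Edges leaving {In, R1, C, R3}: In→D (4), R1→A (2), R1→R2 (3), C→Eg (9), R3→Eg (11).
Cut capacity = 4 + 2 + 3 + 9 + 11 = 29.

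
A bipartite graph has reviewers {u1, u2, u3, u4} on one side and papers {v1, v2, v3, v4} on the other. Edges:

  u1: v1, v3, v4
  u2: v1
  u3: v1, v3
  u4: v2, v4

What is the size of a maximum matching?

Unit-capacity flow: source→left, listed edges, right→sink; max matching = max flow.
Augmenting path u1→v1 (+1); matched 1.
Augmenting path u3→v3 (+1); matched 2.
Augmenting path u4→v2 (+1); matched 3.
Augmenting path u2→v1→u1→v4 (+1); matched 4.
No augmenting path remains; maximum matching = 4.
König certificate: {u1, u2, u3, u4} is a vertex cover of size 4 (every listed pair touches it), so no matching can be larger.

4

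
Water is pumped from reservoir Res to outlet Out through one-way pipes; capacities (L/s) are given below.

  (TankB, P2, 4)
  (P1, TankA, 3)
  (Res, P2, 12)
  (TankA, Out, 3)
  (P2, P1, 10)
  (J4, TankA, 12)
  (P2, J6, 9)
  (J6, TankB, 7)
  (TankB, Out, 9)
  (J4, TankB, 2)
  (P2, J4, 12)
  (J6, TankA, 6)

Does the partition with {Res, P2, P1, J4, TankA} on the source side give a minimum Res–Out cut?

Given cut capacity: 9 + 2 + 3 = 14.
Augment Res→P2→J6→TankB→Out: bottleneck 7, flow now 7.
Augment Res→P2→J6→TankA→Out: bottleneck 2, flow now 9.
Augment Res→P2→P1→TankA→Out: bottleneck 1, flow now 10.
Augment Res→P2→J4→TankB→Out: bottleneck 2, flow now 12.
No augmenting path remains; maximum flow = 12.
In the residual graph, reachable from Res: {Res}.
Min-cut edges: Res→P2 (12); capacity 12 = 12.
Cut capacity 14 exceeds the max flow 12, so it is not minimum.

No — its capacity is 14, but the minimum cut has capacity 12.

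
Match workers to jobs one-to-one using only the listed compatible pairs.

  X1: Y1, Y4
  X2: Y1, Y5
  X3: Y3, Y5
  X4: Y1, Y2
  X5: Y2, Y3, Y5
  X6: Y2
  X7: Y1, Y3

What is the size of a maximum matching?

Unit-capacity flow: source→left, listed edges, right→sink; max matching = max flow.
Augmenting path X1→Y1 (+1); matched 1.
Augmenting path X2→Y5 (+1); matched 2.
Augmenting path X3→Y3 (+1); matched 3.
Augmenting path X4→Y2 (+1); matched 4.
Augmenting path X7→Y1→X1→Y4 (+1); matched 5.
No augmenting path remains; maximum matching = 5.
König certificate: {X1, Y1, Y2, Y3, Y5} is a vertex cover of size 5 (every listed pair touches it), so no matching can be larger.

5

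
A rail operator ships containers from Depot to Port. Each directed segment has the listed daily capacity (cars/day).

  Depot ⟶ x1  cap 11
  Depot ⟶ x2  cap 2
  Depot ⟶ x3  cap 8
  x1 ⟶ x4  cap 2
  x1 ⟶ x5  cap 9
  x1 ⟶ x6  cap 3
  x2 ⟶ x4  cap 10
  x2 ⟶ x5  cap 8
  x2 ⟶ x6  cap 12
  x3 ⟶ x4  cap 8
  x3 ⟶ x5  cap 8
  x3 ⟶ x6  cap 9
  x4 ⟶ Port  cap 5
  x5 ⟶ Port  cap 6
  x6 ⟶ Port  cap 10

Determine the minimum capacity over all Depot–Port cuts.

21

Augment Depot→x1→x4→Port: bottleneck 2, flow now 2.
Augment Depot→x1→x5→Port: bottleneck 6, flow now 8.
Augment Depot→x1→x6→Port: bottleneck 3, flow now 11.
Augment Depot→x2→x4→Port: bottleneck 2, flow now 13.
Augment Depot→x3→x4→Port: bottleneck 1, flow now 14.
Augment Depot→x3→x6→Port: bottleneck 7, flow now 21.
No augmenting path remains; maximum flow = 21.
By max-flow min-cut, the minimum cut capacity equals the max flow.
In the residual graph, reachable from Depot: {Depot}.
Min-cut edges: Depot→x1 (11), Depot→x2 (2), Depot→x3 (8); capacity 11 + 2 + 8 = 21.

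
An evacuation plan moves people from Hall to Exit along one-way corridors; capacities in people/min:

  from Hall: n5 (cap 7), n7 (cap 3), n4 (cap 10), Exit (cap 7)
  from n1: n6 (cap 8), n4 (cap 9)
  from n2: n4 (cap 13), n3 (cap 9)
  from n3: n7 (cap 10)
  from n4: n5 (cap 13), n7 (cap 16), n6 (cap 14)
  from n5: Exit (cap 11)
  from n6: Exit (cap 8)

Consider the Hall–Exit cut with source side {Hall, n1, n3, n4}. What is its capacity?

Edges leaving {Hall, n1, n3, n4}: Hall→n5 (7), Hall→n7 (3), Hall→Exit (7), n1→n6 (8), n3→n7 (10), n4→n5 (13), n4→n6 (14), n4→n7 (16).
Cut capacity = 7 + 3 + 7 + 8 + 10 + 13 + 14 + 16 = 78.

78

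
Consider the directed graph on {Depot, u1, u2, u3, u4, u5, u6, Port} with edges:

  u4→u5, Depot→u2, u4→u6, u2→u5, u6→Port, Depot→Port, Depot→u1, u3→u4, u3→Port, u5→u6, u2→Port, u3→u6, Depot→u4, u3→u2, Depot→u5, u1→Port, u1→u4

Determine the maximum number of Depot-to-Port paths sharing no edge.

Assign every edge capacity 1; by Menger, the answer equals the max flow.
Path Depot→Port (+1); total 1.
Path Depot→u1→Port (+1); total 2.
Path Depot→u2→Port (+1); total 3.
Path Depot→u4→u6→Port (+1); total 4.
No residual Depot→Port path; max flow = 4.
Certifying cut of size 4: {Depot→Port, Depot→u1, Depot→u2, u6→Port}.

4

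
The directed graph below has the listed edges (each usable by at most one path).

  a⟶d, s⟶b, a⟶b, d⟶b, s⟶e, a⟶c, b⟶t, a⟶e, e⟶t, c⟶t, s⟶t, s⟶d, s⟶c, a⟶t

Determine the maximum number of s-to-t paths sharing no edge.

4

Assign every edge capacity 1; by Menger, the answer equals the max flow.
Path s→t (+1); total 1.
Path s→b→t (+1); total 2.
Path s→c→t (+1); total 3.
Path s→e→t (+1); total 4.
No residual s→t path; max flow = 4.
Certifying cut of size 4: {b→t, s→c, s→e, s→t}.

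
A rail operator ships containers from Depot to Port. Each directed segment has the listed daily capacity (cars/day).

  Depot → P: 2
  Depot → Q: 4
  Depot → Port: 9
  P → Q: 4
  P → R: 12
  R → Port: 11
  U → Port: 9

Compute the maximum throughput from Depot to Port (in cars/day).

Augment Depot→Port: bottleneck 9, flow now 9.
Augment Depot→P→R→Port: bottleneck 2, flow now 11.
No augmenting path remains; maximum flow = 11.
In the residual graph, reachable from Depot: {Depot, Q}.
Min-cut edges: Depot→P (2), Depot→Port (9); capacity 2 + 9 = 11.
This cut is saturated, so no flow can exceed 11.

11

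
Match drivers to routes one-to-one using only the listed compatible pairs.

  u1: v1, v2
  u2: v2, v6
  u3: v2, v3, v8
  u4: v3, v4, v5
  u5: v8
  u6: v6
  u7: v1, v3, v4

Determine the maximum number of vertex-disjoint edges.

Unit-capacity flow: source→left, listed edges, right→sink; max matching = max flow.
Augmenting path u1→v1 (+1); matched 1.
Augmenting path u2→v2 (+1); matched 2.
Augmenting path u3→v3 (+1); matched 3.
Augmenting path u4→v4 (+1); matched 4.
Augmenting path u5→v8 (+1); matched 5.
Augmenting path u6→v6 (+1); matched 6.
Augmenting path u7→v4→u4→v5 (+1); matched 7.
No augmenting path remains; maximum matching = 7.
König certificate: {u1, u2, u3, u4, u5, u6, u7} is a vertex cover of size 7 (every listed pair touches it), so no matching can be larger.

7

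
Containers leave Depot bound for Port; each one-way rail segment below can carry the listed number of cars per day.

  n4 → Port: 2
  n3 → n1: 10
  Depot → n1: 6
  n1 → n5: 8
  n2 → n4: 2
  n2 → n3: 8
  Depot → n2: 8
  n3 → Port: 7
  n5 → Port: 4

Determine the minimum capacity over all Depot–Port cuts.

Augment Depot→n1→n5→Port: bottleneck 4, flow now 4.
Augment Depot→n2→n3→Port: bottleneck 7, flow now 11.
Augment Depot→n2→n4→Port: bottleneck 1, flow now 12.
No augmenting path remains; maximum flow = 12.
By max-flow min-cut, the minimum cut capacity equals the max flow.
In the residual graph, reachable from Depot: {Depot, n1, n5}.
Min-cut edges: Depot→n2 (8), n5→Port (4); capacity 8 + 4 = 12.

12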